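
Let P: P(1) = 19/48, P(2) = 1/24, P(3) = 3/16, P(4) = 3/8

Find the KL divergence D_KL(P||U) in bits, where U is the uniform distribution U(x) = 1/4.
0.2963 bits

U(i) = 1/4 for all i

D_KL(P||U) = Σ P(x) log₂(P(x) / (1/4))
           = Σ P(x) log₂(P(x)) + log₂(4)
           = log₂(4) - H(P)

H(P) = -Σ P(x) log₂(P(x)):
  -P(1)·log₂(P(1)) = -(19/48)·log₂(19/48) = 0.52924
  -P(2)·log₂(P(2)) = -(1/24)·log₂(1/24) = 0.19104
  -P(3)·log₂(P(3)) = -(3/16)·log₂(3/16) = 0.45282
  -P(4)·log₂(P(4)) = -(3/8)·log₂(3/8) = 0.53064
H(P) = 0.52924 + 0.19104 + 0.45282 + 0.53064 = 1.70374 bits

log₂(4) = 2.00000 bits

D_KL(P||U) = 2.00000 - 1.70374 = 0.29626 ≈ 0.2963 bits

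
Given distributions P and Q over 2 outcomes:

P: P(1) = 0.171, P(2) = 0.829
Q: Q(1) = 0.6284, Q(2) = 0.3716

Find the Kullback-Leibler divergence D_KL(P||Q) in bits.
0.6386 bits

D_KL(P||Q) = Σ P(x) log₂(P(x)/Q(x))

Computing term by term:
  P(1)·log₂(P(1)/Q(1)) = 0.171·log₂(0.171/0.6284) = -0.32108
  P(2)·log₂(P(2)/Q(2)) = 0.829·log₂(0.829/0.3716) = 0.95967

D_KL(P||Q) = -0.32108 + 0.95967 = 0.63859 ≈ 0.6386 bits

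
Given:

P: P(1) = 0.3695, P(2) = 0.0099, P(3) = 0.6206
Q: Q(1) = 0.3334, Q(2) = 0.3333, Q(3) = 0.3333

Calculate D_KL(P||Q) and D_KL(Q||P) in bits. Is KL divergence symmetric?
D_KL(P||Q) = 0.5612 bits, D_KL(Q||P) = 1.3425 bits. No, KL divergence is not symmetric.

D_KL(P||Q) = Σ P(x) log₂(P(x)/Q(x))

Computing term by term:
  P(1)·log₂(P(1)/Q(1)) = 0.3695·log₂(0.3695/0.3334) = 0.05480
  P(2)·log₂(P(2)/Q(2)) = 0.0099·log₂(0.0099/0.3333) = -0.05023
  P(3)·log₂(P(3)/Q(3)) = 0.6206·log₂(0.6206/0.3333) = 0.55658

D_KL(P||Q) = 0.05480 - 0.05023 + 0.55658 = 0.56115 ≈ 0.5612 bits

D_KL(Q||P) = Σ Q(x) log₂(Q(x)/P(x))

Computing term by term:
  Q(1)·log₂(Q(1)/P(1)) = 0.3334·log₂(0.3334/0.3695) = -0.04945
  Q(2)·log₂(Q(2)/P(2)) = 0.3333·log₂(0.3333/0.0099) = 1.69091
  Q(3)·log₂(Q(3)/P(3)) = 0.3333·log₂(0.3333/0.6206) = -0.29892

D_KL(Q||P) = -0.04945 + 1.69091 - 0.29892 = 1.34254 ≈ 1.3425 bits

These are NOT equal (difference: 0.7813 bits). KL divergence is asymmetric: D_KL(P||Q) ≠ D_KL(Q||P) in general.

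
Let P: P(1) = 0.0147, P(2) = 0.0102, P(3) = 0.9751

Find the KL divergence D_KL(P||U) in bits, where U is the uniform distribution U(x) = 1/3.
1.3925 bits

U(i) = 1/3 for all i

D_KL(P||U) = Σ P(x) log₂(P(x) / (1/3))
           = Σ P(x) log₂(P(x)) + log₂(3)
           = log₂(3) - H(P)

H(P) = -Σ P(x) log₂(P(x)):
  -P(1)·log₂(P(1)) = -(0.0147)·log₂(0.0147) = 0.08949
  -P(2)·log₂(P(2)) = -(0.0102)·log₂(0.0102) = 0.06748
  -P(3)·log₂(P(3)) = -(0.9751)·log₂(0.9751) = 0.03547
H(P) = 0.08949 + 0.06748 + 0.03547 = 0.19244 bits

log₂(3) = 1.58496 bits

D_KL(P||U) = 1.58496 - 0.19244 = 1.39252 ≈ 1.3925 bits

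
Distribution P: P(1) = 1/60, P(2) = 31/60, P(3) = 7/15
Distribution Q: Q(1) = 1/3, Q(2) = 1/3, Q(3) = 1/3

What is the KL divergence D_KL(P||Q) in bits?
0.4812 bits

D_KL(P||Q) = Σ P(x) log₂(P(x)/Q(x))

Computing term by term:
  P(1)·log₂(P(1)/Q(1)) = (1/60)·log₂((1/60)/(1/3)) = -0.07203
  P(2)·log₂(P(2)/Q(2)) = (31/60)·log₂((31/60)/(1/3)) = 0.32667
  P(3)·log₂(P(3)/Q(3)) = (7/15)·log₂((7/15)/(1/3)) = 0.22653

D_KL(P||Q) = -0.07203 + 0.32667 + 0.22653 = 0.48117 ≈ 0.4812 bits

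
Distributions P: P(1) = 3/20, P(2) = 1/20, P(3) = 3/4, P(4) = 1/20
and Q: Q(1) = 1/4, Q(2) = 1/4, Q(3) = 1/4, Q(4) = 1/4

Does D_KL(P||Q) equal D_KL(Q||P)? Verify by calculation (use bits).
D_KL(P||Q) = 0.8460 bits, D_KL(Q||P) = 0.9490 bits. No — D_KL(P||Q) ≠ D_KL(Q||P) for this pair.

D_KL(P||Q) = Σ P(x) log₂(P(x)/Q(x))

Computing term by term:
  P(1)·log₂(P(1)/Q(1)) = (3/20)·log₂((3/20)/(1/4)) = -0.11054
  P(2)·log₂(P(2)/Q(2)) = (1/20)·log₂((1/20)/(1/4)) = -0.11610
  P(3)·log₂(P(3)/Q(3)) = (3/4)·log₂((3/4)/(1/4)) = 1.18872
  P(4)·log₂(P(4)/Q(4)) = (1/20)·log₂((1/20)/(1/4)) = -0.11610

D_KL(P||Q) = -0.11054 - 0.11610 + 1.18872 - 0.11610 = 0.84598 ≈ 0.8460 bits

D_KL(Q||P) = Σ Q(x) log₂(Q(x)/P(x))

Computing term by term:
  Q(1)·log₂(Q(1)/P(1)) = (1/4)·log₂((1/4)/(3/20)) = 0.18424
  Q(2)·log₂(Q(2)/P(2)) = (1/4)·log₂((1/4)/(1/20)) = 0.58048
  Q(3)·log₂(Q(3)/P(3)) = (1/4)·log₂((1/4)/(3/4)) = -0.39624
  Q(4)·log₂(Q(4)/P(4)) = (1/4)·log₂((1/4)/(1/20)) = 0.58048

D_KL(Q||P) = 0.18424 + 0.58048 - 0.39624 + 0.58048 = 0.94896 ≈ 0.9490 bits

These are NOT equal (difference: 0.1030 bits). KL divergence is asymmetric: D_KL(P||Q) ≠ D_KL(Q||P) in general.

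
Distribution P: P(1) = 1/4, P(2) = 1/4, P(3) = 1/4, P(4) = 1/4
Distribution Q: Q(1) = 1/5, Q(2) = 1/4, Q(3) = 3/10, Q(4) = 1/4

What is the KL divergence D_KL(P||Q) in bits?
0.0147 bits

D_KL(P||Q) = Σ P(x) log₂(P(x)/Q(x))

Computing term by term:
  P(1)·log₂(P(1)/Q(1)) = (1/4)·log₂((1/4)/(1/5)) = 0.08048
  P(2)·log₂(P(2)/Q(2)) = (1/4)·log₂((1/4)/(1/4)) = 0.00000
  P(3)·log₂(P(3)/Q(3)) = (1/4)·log₂((1/4)/(3/10)) = -0.06576
  P(4)·log₂(P(4)/Q(4)) = (1/4)·log₂((1/4)/(1/4)) = 0.00000

D_KL(P||Q) = 0.08048 + 0.00000 - 0.06576 + 0.00000 = 0.01472 ≈ 0.0147 bits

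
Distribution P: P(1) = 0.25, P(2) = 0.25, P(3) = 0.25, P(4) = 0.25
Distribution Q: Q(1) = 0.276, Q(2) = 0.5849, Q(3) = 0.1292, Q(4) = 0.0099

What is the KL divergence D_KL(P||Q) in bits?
1.0604 bits

D_KL(P||Q) = Σ P(x) log₂(P(x)/Q(x))

Computing term by term:
  P(1)·log₂(P(1)/Q(1)) = 0.25·log₂(0.25/0.276) = -0.03569
  P(2)·log₂(P(2)/Q(2)) = 0.25·log₂(0.25/0.5849) = -0.30657
  P(3)·log₂(P(3)/Q(3)) = 0.25·log₂(0.25/0.1292) = 0.23808
  P(4)·log₂(P(4)/Q(4)) = 0.25·log₂(0.25/0.0099) = 1.16459

D_KL(P||Q) = -0.03569 - 0.30657 + 0.23808 + 1.16459 = 1.06041 ≈ 1.0604 bits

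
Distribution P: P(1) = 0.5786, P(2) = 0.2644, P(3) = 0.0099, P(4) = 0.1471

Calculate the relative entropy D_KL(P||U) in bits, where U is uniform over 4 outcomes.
0.5632 bits

U(i) = 1/4 for all i

D_KL(P||U) = Σ P(x) log₂(P(x) / (1/4))
           = Σ P(x) log₂(P(x)) + log₂(4)
           = log₂(4) - H(P)

H(P) = -Σ P(x) log₂(P(x)):
  -P(1)·log₂(P(1)) = -(0.5786)·log₂(0.5786) = 0.45672
  -P(2)·log₂(P(2)) = -(0.2644)·log₂(0.2644) = 0.50744
  -P(3)·log₂(P(3)) = -(0.0099)·log₂(0.0099) = 0.06592
  -P(4)·log₂(P(4)) = -(0.1471)·log₂(0.1471) = 0.40675
H(P) = 0.45672 + 0.50744 + 0.06592 + 0.40675 = 1.43683 bits

log₂(4) = 2.00000 bits

D_KL(P||U) = 2.00000 - 1.43683 = 0.56317 ≈ 0.5632 bits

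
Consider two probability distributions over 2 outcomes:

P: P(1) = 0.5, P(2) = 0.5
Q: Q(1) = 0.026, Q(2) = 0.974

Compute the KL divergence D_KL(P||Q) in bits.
1.6517 bits

D_KL(P||Q) = Σ P(x) log₂(P(x)/Q(x))

Computing term by term:
  P(1)·log₂(P(1)/Q(1)) = 0.5·log₂(0.5/0.026) = 2.13267
  P(2)·log₂(P(2)/Q(2)) = 0.5·log₂(0.5/0.974) = -0.48100

D_KL(P||Q) = 2.13267 - 0.48100 = 1.65167 ≈ 1.6517 bits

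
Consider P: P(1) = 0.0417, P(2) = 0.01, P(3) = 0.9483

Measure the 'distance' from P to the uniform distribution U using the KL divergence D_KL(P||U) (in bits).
1.2548 bits

U(i) = 1/3 for all i

D_KL(P||U) = Σ P(x) log₂(P(x) / (1/3))
           = Σ P(x) log₂(P(x)) + log₂(3)
           = log₂(3) - H(P)

H(P) = -Σ P(x) log₂(P(x)):
  -P(1)·log₂(P(1)) = -(0.0417)·log₂(0.0417) = 0.19114
  -P(2)·log₂(P(2)) = -(0.01)·log₂(0.01) = 0.06644
  -P(3)·log₂(P(3)) = -(0.9483)·log₂(0.9483) = 0.07263
H(P) = 0.19114 + 0.06644 + 0.07263 = 0.33021 bits

log₂(3) = 1.58496 bits

D_KL(P||U) = 1.58496 - 0.33021 = 1.25475 ≈ 1.2548 bits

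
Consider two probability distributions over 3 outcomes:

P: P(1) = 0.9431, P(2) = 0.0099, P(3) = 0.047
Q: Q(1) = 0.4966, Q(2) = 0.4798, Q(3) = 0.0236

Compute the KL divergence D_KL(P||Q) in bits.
0.8640 bits

D_KL(P||Q) = Σ P(x) log₂(P(x)/Q(x))

Computing term by term:
  P(1)·log₂(P(1)/Q(1)) = 0.9431·log₂(0.9431/0.4966) = 0.87268
  P(2)·log₂(P(2)/Q(2)) = 0.0099·log₂(0.0099/0.4798) = -0.05543
  P(3)·log₂(P(3)/Q(3)) = 0.047·log₂(0.047/0.0236) = 0.04671

D_KL(P||Q) = 0.87268 - 0.05543 + 0.04671 = 0.86396 ≈ 0.8640 bits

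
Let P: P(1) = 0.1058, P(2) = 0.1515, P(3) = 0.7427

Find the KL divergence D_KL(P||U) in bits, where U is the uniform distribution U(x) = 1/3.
0.5109 bits

U(i) = 1/3 for all i

D_KL(P||U) = Σ P(x) log₂(P(x) / (1/3))
           = Σ P(x) log₂(P(x)) + log₂(3)
           = log₂(3) - H(P)

H(P) = -Σ P(x) log₂(P(x)):
  -P(1)·log₂(P(1)) = -(0.1058)·log₂(0.1058) = 0.34285
  -P(2)·log₂(P(2)) = -(0.1515)·log₂(0.1515) = 0.41248
  -P(3)·log₂(P(3)) = -(0.7427)·log₂(0.7427) = 0.31873
H(P) = 0.34285 + 0.41248 + 0.31873 = 1.07406 bits

log₂(3) = 1.58496 bits

D_KL(P||U) = 1.58496 - 1.07406 = 0.51090 ≈ 0.5109 bits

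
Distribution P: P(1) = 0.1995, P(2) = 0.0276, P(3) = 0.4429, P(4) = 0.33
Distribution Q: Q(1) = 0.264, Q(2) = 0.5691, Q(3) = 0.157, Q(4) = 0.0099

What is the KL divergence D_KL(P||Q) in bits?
2.1310 bits

D_KL(P||Q) = Σ P(x) log₂(P(x)/Q(x))

Computing term by term:
  P(1)·log₂(P(1)/Q(1)) = 0.1995·log₂(0.1995/0.264) = -0.08063
  P(2)·log₂(P(2)/Q(2)) = 0.0276·log₂(0.0276/0.5691) = -0.12050
  P(3)·log₂(P(3)/Q(3)) = 0.4429·log₂(0.4429/0.157) = 0.66267
  P(4)·log₂(P(4)/Q(4)) = 0.33·log₂(0.33/0.0099) = 1.66943

D_KL(P||Q) = -0.08063 - 0.12050 + 0.66267 + 1.66943 = 2.13097 ≈ 2.1310 bits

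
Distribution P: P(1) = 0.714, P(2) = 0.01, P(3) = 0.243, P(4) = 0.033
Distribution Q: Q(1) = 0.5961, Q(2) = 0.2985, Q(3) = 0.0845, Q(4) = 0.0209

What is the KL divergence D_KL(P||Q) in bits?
0.5290 bits

D_KL(P||Q) = Σ P(x) log₂(P(x)/Q(x))

Computing term by term:
  P(1)·log₂(P(1)/Q(1)) = 0.714·log₂(0.714/0.5961) = 0.18590
  P(2)·log₂(P(2)/Q(2)) = 0.01·log₂(0.01/0.2985) = -0.04900
  P(3)·log₂(P(3)/Q(3)) = 0.243·log₂(0.243/0.0845) = 0.37032
  P(4)·log₂(P(4)/Q(4)) = 0.033·log₂(0.033/0.0209) = 0.02175

D_KL(P||Q) = 0.18590 - 0.04900 + 0.37032 + 0.02175 = 0.52897 ≈ 0.5290 bits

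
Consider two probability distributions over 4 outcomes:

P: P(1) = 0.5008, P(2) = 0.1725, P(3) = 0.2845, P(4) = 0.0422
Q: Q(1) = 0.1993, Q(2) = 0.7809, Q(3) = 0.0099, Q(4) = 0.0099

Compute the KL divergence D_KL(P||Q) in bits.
1.7565 bits

D_KL(P||Q) = Σ P(x) log₂(P(x)/Q(x))

Computing term by term:
  P(1)·log₂(P(1)/Q(1)) = 0.5008·log₂(0.5008/0.1993) = 0.66571
  P(2)·log₂(P(2)/Q(2)) = 0.1725·log₂(0.1725/0.7809) = -0.37580
  P(3)·log₂(P(3)/Q(3)) = 0.2845·log₂(0.2845/0.0099) = 1.37836
  P(4)·log₂(P(4)/Q(4)) = 0.0422·log₂(0.0422/0.0099) = 0.08827

D_KL(P||Q) = 0.66571 - 0.37580 + 1.37836 + 0.08827 = 1.75654 ≈ 1.7565 bits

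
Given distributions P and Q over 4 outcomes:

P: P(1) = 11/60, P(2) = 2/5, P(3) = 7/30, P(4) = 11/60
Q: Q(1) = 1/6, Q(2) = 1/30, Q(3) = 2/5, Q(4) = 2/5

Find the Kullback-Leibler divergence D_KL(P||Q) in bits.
1.0714 bits

D_KL(P||Q) = Σ P(x) log₂(P(x)/Q(x))

Computing term by term:
  P(1)·log₂(P(1)/Q(1)) = (11/60)·log₂((11/60)/(1/6)) = 0.02521
  P(2)·log₂(P(2)/Q(2)) = (2/5)·log₂((2/5)/(1/30)) = 1.43399
  P(3)·log₂(P(3)/Q(3)) = (7/30)·log₂((7/30)/(2/5)) = -0.18144
  P(4)·log₂(P(4)/Q(4)) = (11/60)·log₂((11/60)/(2/5)) = -0.20635

D_KL(P||Q) = 0.02521 + 1.43399 - 0.18144 - 0.20635 = 1.07141 ≈ 1.0714 bits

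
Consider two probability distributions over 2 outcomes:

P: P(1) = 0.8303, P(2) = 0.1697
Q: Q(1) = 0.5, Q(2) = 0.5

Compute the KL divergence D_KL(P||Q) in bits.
0.3430 bits

D_KL(P||Q) = Σ P(x) log₂(P(x)/Q(x))

Computing term by term:
  P(1)·log₂(P(1)/Q(1)) = 0.8303·log₂(0.8303/0.5) = 0.60753
  P(2)·log₂(P(2)/Q(2)) = 0.1697·log₂(0.1697/0.5) = -0.26455

D_KL(P||Q) = 0.60753 - 0.26455 = 0.34298 ≈ 0.3430 bits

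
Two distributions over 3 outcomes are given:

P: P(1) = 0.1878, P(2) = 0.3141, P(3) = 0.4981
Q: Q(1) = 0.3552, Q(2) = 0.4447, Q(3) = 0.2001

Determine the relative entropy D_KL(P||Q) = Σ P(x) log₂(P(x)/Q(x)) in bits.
0.3251 bits

D_KL(P||Q) = Σ P(x) log₂(P(x)/Q(x))

Computing term by term:
  P(1)·log₂(P(1)/Q(1)) = 0.1878·log₂(0.1878/0.3552) = -0.17267
  P(2)·log₂(P(2)/Q(2)) = 0.3141·log₂(0.3141/0.4447) = -0.15756
  P(3)·log₂(P(3)/Q(3)) = 0.4981·log₂(0.4981/0.2001) = 0.65536

D_KL(P||Q) = -0.17267 - 0.15756 + 0.65536 = 0.32513 ≈ 0.3251 bits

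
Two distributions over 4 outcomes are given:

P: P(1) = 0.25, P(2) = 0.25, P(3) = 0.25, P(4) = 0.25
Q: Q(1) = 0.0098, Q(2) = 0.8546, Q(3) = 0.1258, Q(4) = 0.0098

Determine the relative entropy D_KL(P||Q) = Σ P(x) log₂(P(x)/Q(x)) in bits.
2.1409 bits

D_KL(P||Q) = Σ P(x) log₂(P(x)/Q(x))

Computing term by term:
  P(1)·log₂(P(1)/Q(1)) = 0.25·log₂(0.25/0.0098) = 1.16825
  P(2)·log₂(P(2)/Q(2)) = 0.25·log₂(0.25/0.8546) = -0.44333
  P(3)·log₂(P(3)/Q(3)) = 0.25·log₂(0.25/0.1258) = 0.24770
  P(4)·log₂(P(4)/Q(4)) = 0.25·log₂(0.25/0.0098) = 1.16825

D_KL(P||Q) = 1.16825 - 0.44333 + 0.24770 + 1.16825 = 2.14087 ≈ 2.1409 bits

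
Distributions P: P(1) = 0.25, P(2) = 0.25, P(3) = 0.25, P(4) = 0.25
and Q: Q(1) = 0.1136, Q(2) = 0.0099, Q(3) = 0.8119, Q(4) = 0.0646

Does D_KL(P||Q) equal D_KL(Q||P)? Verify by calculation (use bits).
D_KL(P||Q) = 1.5123 bits, D_KL(Q||P) = 1.0782 bits. No — D_KL(P||Q) ≠ D_KL(Q||P) for this pair.

D_KL(P||Q) = Σ P(x) log₂(P(x)/Q(x))

Computing term by term:
  P(1)·log₂(P(1)/Q(1)) = 0.25·log₂(0.25/0.1136) = 0.28449
  P(2)·log₂(P(2)/Q(2)) = 0.25·log₂(0.25/0.0099) = 1.16459
  P(3)·log₂(P(3)/Q(3)) = 0.25·log₂(0.25/0.8119) = -0.42484
  P(4)·log₂(P(4)/Q(4)) = 0.25·log₂(0.25/0.0646) = 0.48808

D_KL(P||Q) = 0.28449 + 1.16459 - 0.42484 + 0.48808 = 1.51232 ≈ 1.5123 bits

D_KL(Q||P) = Σ Q(x) log₂(Q(x)/P(x))

Computing term by term:
  Q(1)·log₂(Q(1)/P(1)) = 0.1136·log₂(0.1136/0.25) = -0.12927
  Q(2)·log₂(Q(2)/P(2)) = 0.0099·log₂(0.0099/0.25) = -0.04612
  Q(3)·log₂(Q(3)/P(3)) = 0.8119·log₂(0.8119/0.25) = 1.37972
  Q(4)·log₂(Q(4)/P(4)) = 0.0646·log₂(0.0646/0.25) = -0.12612

D_KL(Q||P) = -0.12927 - 0.04612 + 1.37972 - 0.12612 = 1.07821 ≈ 1.0782 bits

These are NOT equal (difference: 0.4341 bits). KL divergence is asymmetric: D_KL(P||Q) ≠ D_KL(Q||P) in general.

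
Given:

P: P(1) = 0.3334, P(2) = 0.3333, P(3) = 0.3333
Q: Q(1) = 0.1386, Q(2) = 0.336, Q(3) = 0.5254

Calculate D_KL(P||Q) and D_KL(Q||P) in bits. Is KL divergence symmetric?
D_KL(P||Q) = 0.1995 bits, D_KL(Q||P) = 0.1734 bits. No, KL divergence is not symmetric.

D_KL(P||Q) = Σ P(x) log₂(P(x)/Q(x))

Computing term by term:
  P(1)·log₂(P(1)/Q(1)) = 0.3334·log₂(0.3334/0.1386) = 0.42219
  P(2)·log₂(P(2)/Q(2)) = 0.3333·log₂(0.3333/0.336) = -0.00388
  P(3)·log₂(P(3)/Q(3)) = 0.3333·log₂(0.3333/0.5254) = -0.21884

D_KL(P||Q) = 0.42219 - 0.00388 - 0.21884 = 0.19947 ≈ 0.1995 bits

D_KL(Q||P) = Σ Q(x) log₂(Q(x)/P(x))

Computing term by term:
  Q(1)·log₂(Q(1)/P(1)) = 0.1386·log₂(0.1386/0.3334) = -0.17551
  Q(2)·log₂(Q(2)/P(2)) = 0.336·log₂(0.336/0.3333) = 0.00391
  Q(3)·log₂(Q(3)/P(3)) = 0.5254·log₂(0.5254/0.3333) = 0.34497

D_KL(Q||P) = -0.17551 + 0.00391 + 0.34497 = 0.17337 ≈ 0.1734 bits

These are NOT equal (difference: 0.0261 bits). KL divergence is asymmetric: D_KL(P||Q) ≠ D_KL(Q||P) in general.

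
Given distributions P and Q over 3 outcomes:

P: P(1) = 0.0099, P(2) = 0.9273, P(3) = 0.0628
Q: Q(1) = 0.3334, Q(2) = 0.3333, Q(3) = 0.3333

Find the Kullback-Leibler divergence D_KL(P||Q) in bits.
1.1674 bits

D_KL(P||Q) = Σ P(x) log₂(P(x)/Q(x))

Computing term by term:
  P(1)·log₂(P(1)/Q(1)) = 0.0099·log₂(0.0099/0.3334) = -0.05023
  P(2)·log₂(P(2)/Q(2)) = 0.9273·log₂(0.9273/0.3333) = 1.36889
  P(3)·log₂(P(3)/Q(3)) = 0.0628·log₂(0.0628/0.3333) = -0.15122

D_KL(P||Q) = -0.05023 + 1.36889 - 0.15122 = 1.16744 ≈ 1.1674 bits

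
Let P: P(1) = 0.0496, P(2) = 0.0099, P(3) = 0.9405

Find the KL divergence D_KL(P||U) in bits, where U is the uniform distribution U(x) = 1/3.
1.2209 bits

U(i) = 1/3 for all i

D_KL(P||U) = Σ P(x) log₂(P(x) / (1/3))
           = Σ P(x) log₂(P(x)) + log₂(3)
           = log₂(3) - H(P)

H(P) = -Σ P(x) log₂(P(x)):
  -P(1)·log₂(P(1)) = -(0.0496)·log₂(0.0496) = 0.21494
  -P(2)·log₂(P(2)) = -(0.0099)·log₂(0.0099) = 0.06592
  -P(3)·log₂(P(3)) = -(0.9405)·log₂(0.9405) = 0.08323
H(P) = 0.21494 + 0.06592 + 0.08323 = 0.36409 bits

log₂(3) = 1.58496 bits

D_KL(P||U) = 1.58496 - 0.36409 = 1.22087 ≈ 1.2209 bits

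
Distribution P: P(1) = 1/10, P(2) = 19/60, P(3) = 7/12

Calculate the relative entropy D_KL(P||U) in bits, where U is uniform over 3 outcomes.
0.2738 bits

U(i) = 1/3 for all i

D_KL(P||U) = Σ P(x) log₂(P(x) / (1/3))
           = Σ P(x) log₂(P(x)) + log₂(3)
           = log₂(3) - H(P)

H(P) = -Σ P(x) log₂(P(x)):
  -P(1)·log₂(P(1)) = -(1/10)·log₂(1/10) = 0.33219
  -P(2)·log₂(P(2)) = -(19/60)·log₂(19/60) = 0.52534
  -P(3)·log₂(P(3)) = -(7/12)·log₂(7/12) = 0.45360
H(P) = 0.33219 + 0.52534 + 0.45360 = 1.31113 bits

log₂(3) = 1.58496 bits

D_KL(P||U) = 1.58496 - 1.31113 = 0.27383 ≈ 0.2738 bits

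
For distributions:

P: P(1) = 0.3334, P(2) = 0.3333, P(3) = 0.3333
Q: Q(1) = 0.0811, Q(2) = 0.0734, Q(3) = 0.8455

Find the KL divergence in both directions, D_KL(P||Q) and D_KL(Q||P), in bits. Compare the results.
D_KL(P||Q) = 0.9599 bits, D_KL(Q||P) = 0.8099 bits. D_KL(P||Q) is larger than D_KL(Q||P) by 0.1500 bits; the two directions differ.

D_KL(P||Q) = Σ P(x) log₂(P(x)/Q(x))

Computing term by term:
  P(1)·log₂(P(1)/Q(1)) = 0.3334·log₂(0.3334/0.0811) = 0.67996
  P(2)·log₂(P(2)/Q(2)) = 0.3333·log₂(0.3333/0.0734) = 0.72758
  P(3)·log₂(P(3)/Q(3)) = 0.3333·log₂(0.3333/0.8455) = -0.44762

D_KL(P||Q) = 0.67996 + 0.72758 - 0.44762 = 0.95992 ≈ 0.9599 bits

D_KL(Q||P) = Σ Q(x) log₂(Q(x)/P(x))

Computing term by term:
  Q(1)·log₂(Q(1)/P(1)) = 0.0811·log₂(0.0811/0.3334) = -0.16540
  Q(2)·log₂(Q(2)/P(2)) = 0.0734·log₂(0.0734/0.3333) = -0.16023
  Q(3)·log₂(Q(3)/P(3)) = 0.8455·log₂(0.8455/0.3333) = 1.13549

D_KL(Q||P) = -0.16540 - 0.16023 + 1.13549 = 0.80986 ≈ 0.8099 bits

These are NOT equal (difference: 0.1500 bits). KL divergence is asymmetric: D_KL(P||Q) ≠ D_KL(Q||P) in general.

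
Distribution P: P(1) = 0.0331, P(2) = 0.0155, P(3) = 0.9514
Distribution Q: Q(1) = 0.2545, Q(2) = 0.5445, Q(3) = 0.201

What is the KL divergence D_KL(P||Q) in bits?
1.9569 bits

D_KL(P||Q) = Σ P(x) log₂(P(x)/Q(x))

Computing term by term:
  P(1)·log₂(P(1)/Q(1)) = 0.0331·log₂(0.0331/0.2545) = -0.09741
  P(2)·log₂(P(2)/Q(2)) = 0.0155·log₂(0.0155/0.5445) = -0.07959
  P(3)·log₂(P(3)/Q(3)) = 0.9514·log₂(0.9514/0.201) = 2.13385

D_KL(P||Q) = -0.09741 - 0.07959 + 2.13385 = 1.95685 ≈ 1.9569 bits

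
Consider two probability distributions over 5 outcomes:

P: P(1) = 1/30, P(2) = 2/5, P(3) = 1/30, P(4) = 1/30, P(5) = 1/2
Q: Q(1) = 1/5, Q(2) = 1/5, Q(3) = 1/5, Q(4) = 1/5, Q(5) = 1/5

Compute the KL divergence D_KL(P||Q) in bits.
0.8025 bits

D_KL(P||Q) = Σ P(x) log₂(P(x)/Q(x))

Computing term by term:
  P(1)·log₂(P(1)/Q(1)) = (1/30)·log₂((1/30)/(1/5)) = -0.08617
  P(2)·log₂(P(2)/Q(2)) = (2/5)·log₂((2/5)/(1/5)) = 0.40000
  P(3)·log₂(P(3)/Q(3)) = (1/30)·log₂((1/30)/(1/5)) = -0.08617
  P(4)·log₂(P(4)/Q(4)) = (1/30)·log₂((1/30)/(1/5)) = -0.08617
  P(5)·log₂(P(5)/Q(5)) = (1/2)·log₂((1/2)/(1/5)) = 0.66096

D_KL(P||Q) = -0.08617 + 0.40000 - 0.08617 - 0.08617 + 0.66096 = 0.80245 ≈ 0.8025 bits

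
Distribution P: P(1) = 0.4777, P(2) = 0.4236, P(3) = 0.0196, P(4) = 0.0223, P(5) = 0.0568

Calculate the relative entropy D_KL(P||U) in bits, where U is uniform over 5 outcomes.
0.8193 bits

U(i) = 1/5 for all i

D_KL(P||U) = Σ P(x) log₂(P(x) / (1/5))
           = Σ P(x) log₂(P(x)) + log₂(5)
           = log₂(5) - H(P)

H(P) = -Σ P(x) log₂(P(x)):
  -P(1)·log₂(P(1)) = -(0.4777)·log₂(0.4777) = 0.50914
  -P(2)·log₂(P(2)) = -(0.4236)·log₂(0.4236) = 0.52494
  -P(3)·log₂(P(3)) = -(0.0196)·log₂(0.0196) = 0.11119
  -P(4)·log₂(P(4)) = -(0.0223)·log₂(0.0223) = 0.12236
  -P(5)·log₂(P(5)) = -(0.0568)·log₂(0.0568) = 0.23504
H(P) = 0.50914 + 0.52494 + 0.11119 + 0.12236 + 0.23504 = 1.50267 bits

log₂(5) = 2.32193 bits

D_KL(P||U) = 2.32193 - 1.50267 = 0.81926 ≈ 0.8193 bits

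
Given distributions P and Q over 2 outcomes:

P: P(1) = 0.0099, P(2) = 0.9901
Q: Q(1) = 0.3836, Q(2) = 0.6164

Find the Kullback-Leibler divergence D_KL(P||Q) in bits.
0.6247 bits

D_KL(P||Q) = Σ P(x) log₂(P(x)/Q(x))

Computing term by term:
  P(1)·log₂(P(1)/Q(1)) = 0.0099·log₂(0.0099/0.3836) = -0.05223
  P(2)·log₂(P(2)/Q(2)) = 0.9901·log₂(0.9901/0.6164) = 0.67694

D_KL(P||Q) = -0.05223 + 0.67694 = 0.62471 ≈ 0.6247 bits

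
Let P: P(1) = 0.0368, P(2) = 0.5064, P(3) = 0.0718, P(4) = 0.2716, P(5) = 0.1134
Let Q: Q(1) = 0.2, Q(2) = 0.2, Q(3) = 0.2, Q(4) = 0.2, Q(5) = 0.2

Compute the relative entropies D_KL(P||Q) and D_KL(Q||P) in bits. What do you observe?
D_KL(P||Q) = 0.5098 bits, D_KL(Q||P) = 0.5914 bits. The two directions give different values (D_KL(Q||P) exceeds D_KL(P||Q) by 0.0816 bits): KL divergence is asymmetric.

D_KL(P||Q) = Σ P(x) log₂(P(x)/Q(x))

Computing term by term:
  P(1)·log₂(P(1)/Q(1)) = 0.0368·log₂(0.0368/0.2) = -0.08987
  P(2)·log₂(P(2)/Q(2)) = 0.5064·log₂(0.5064/0.2) = 0.67872
  P(3)·log₂(P(3)/Q(3)) = 0.0718·log₂(0.0718/0.2) = -0.10612
  P(4)·log₂(P(4)/Q(4)) = 0.2716·log₂(0.2716/0.2) = 0.11991
  P(5)·log₂(P(5)/Q(5)) = 0.1134·log₂(0.1134/0.2) = -0.09283

D_KL(P||Q) = -0.08987 + 0.67872 - 0.10612 + 0.11991 - 0.09283 = 0.50981 ≈ 0.5098 bits

D_KL(Q||P) = Σ Q(x) log₂(Q(x)/P(x))

Computing term by term:
  Q(1)·log₂(Q(1)/P(1)) = 0.2·log₂(0.2/0.0368) = 0.48844
  Q(2)·log₂(Q(2)/P(2)) = 0.2·log₂(0.2/0.5064) = -0.26806
  Q(3)·log₂(Q(3)/P(3)) = 0.2·log₂(0.2/0.0718) = 0.29559
  Q(4)·log₂(Q(4)/P(4)) = 0.2·log₂(0.2/0.2716) = -0.08830
  Q(5)·log₂(Q(5)/P(5)) = 0.2·log₂(0.2/0.1134) = 0.16372

D_KL(Q||P) = 0.48844 - 0.26806 + 0.29559 - 0.08830 + 0.16372 = 0.59139 ≈ 0.5914 bits

These are NOT equal (difference: 0.0816 bits). KL divergence is asymmetric: D_KL(P||Q) ≠ D_KL(Q||P) in general.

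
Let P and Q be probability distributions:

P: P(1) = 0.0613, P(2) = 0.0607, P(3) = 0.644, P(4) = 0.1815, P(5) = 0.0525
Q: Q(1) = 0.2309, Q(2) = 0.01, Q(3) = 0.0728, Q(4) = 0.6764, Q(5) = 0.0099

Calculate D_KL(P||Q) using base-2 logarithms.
1.8479 bits

D_KL(P||Q) = Σ P(x) log₂(P(x)/Q(x))

Computing term by term:
  P(1)·log₂(P(1)/Q(1)) = 0.0613·log₂(0.0613/0.2309) = -0.11729
  P(2)·log₂(P(2)/Q(2)) = 0.0607·log₂(0.0607/0.01) = 0.15792
  P(3)·log₂(P(3)/Q(3)) = 0.644·log₂(0.644/0.0728) = 2.02541
  P(4)·log₂(P(4)/Q(4)) = 0.1815·log₂(0.1815/0.6764) = -0.34447
  P(5)·log₂(P(5)/Q(5)) = 0.0525·log₂(0.0525/0.0099) = 0.12636

D_KL(P||Q) = -0.11729 + 0.15792 + 2.02541 - 0.34447 + 0.12636 = 1.84793 ≈ 1.8479 bits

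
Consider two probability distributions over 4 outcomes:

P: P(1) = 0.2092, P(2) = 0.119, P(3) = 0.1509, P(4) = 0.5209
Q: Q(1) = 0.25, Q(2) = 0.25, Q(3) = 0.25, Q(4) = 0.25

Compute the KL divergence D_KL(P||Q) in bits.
0.2605 bits

D_KL(P||Q) = Σ P(x) log₂(P(x)/Q(x))

Computing term by term:
  P(1)·log₂(P(1)/Q(1)) = 0.2092·log₂(0.2092/0.25) = -0.05377
  P(2)·log₂(P(2)/Q(2)) = 0.119·log₂(0.119/0.25) = -0.12745
  P(3)·log₂(P(3)/Q(3)) = 0.1509·log₂(0.1509/0.25) = -0.10991
  P(4)·log₂(P(4)/Q(4)) = 0.5209·log₂(0.5209/0.25) = 0.55167

D_KL(P||Q) = -0.05377 - 0.12745 - 0.10991 + 0.55167 = 0.26054 ≈ 0.2605 bits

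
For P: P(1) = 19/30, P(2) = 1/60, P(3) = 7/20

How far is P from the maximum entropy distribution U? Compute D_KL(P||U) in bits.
0.5391 bits

U(i) = 1/3 for all i

D_KL(P||U) = Σ P(x) log₂(P(x) / (1/3))
           = Σ P(x) log₂(P(x)) + log₂(3)
           = log₂(3) - H(P)

H(P) = -Σ P(x) log₂(P(x)):
  -P(1)·log₂(P(1)) = -(19/30)·log₂(19/30) = 0.41734
  -P(2)·log₂(P(2)) = -(1/60)·log₂(1/60) = 0.09845
  -P(3)·log₂(P(3)) = -(7/20)·log₂(7/20) = 0.53010
H(P) = 0.41734 + 0.09845 + 0.53010 = 1.04589 bits

log₂(3) = 1.58496 bits

D_KL(P||U) = 1.58496 - 1.04589 = 0.53907 ≈ 0.5391 bits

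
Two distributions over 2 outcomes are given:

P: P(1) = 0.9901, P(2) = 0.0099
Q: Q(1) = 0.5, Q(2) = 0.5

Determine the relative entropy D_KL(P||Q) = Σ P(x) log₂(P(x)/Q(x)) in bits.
0.9199 bits

D_KL(P||Q) = Σ P(x) log₂(P(x)/Q(x))

Computing term by term:
  P(1)·log₂(P(1)/Q(1)) = 0.9901·log₂(0.9901/0.5) = 0.97589
  P(2)·log₂(P(2)/Q(2)) = 0.0099·log₂(0.0099/0.5) = -0.05602

D_KL(P||Q) = 0.97589 - 0.05602 = 0.91987 ≈ 0.9199 bits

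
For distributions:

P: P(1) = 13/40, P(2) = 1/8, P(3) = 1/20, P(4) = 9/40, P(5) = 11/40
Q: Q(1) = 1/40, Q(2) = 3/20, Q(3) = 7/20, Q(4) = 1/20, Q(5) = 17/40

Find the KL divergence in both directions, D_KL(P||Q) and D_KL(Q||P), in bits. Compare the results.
D_KL(P||Q) = 1.3449 bits, D_KL(Q||P) = 1.0879 bits. D_KL(P||Q) is larger than D_KL(Q||P) by 0.2570 bits; the two directions differ.

D_KL(P||Q) = Σ P(x) log₂(P(x)/Q(x))

Computing term by term:
  P(1)·log₂(P(1)/Q(1)) = (13/40)·log₂((13/40)/(1/40)) = 1.20264
  P(2)·log₂(P(2)/Q(2)) = (1/8)·log₂((1/8)/(3/20)) = -0.03288
  P(3)·log₂(P(3)/Q(3)) = (1/20)·log₂((1/20)/(7/20)) = -0.14037
  P(4)·log₂(P(4)/Q(4)) = (9/40)·log₂((9/40)/(1/20)) = 0.48823
  P(5)·log₂(P(5)/Q(5)) = (11/40)·log₂((11/40)/(17/40)) = -0.17271

D_KL(P||Q) = 1.20264 - 0.03288 - 0.14037 + 0.48823 - 0.17271 = 1.34491 ≈ 1.3449 bits

D_KL(Q||P) = Σ Q(x) log₂(Q(x)/P(x))

Computing term by term:
  Q(1)·log₂(Q(1)/P(1)) = (1/40)·log₂((1/40)/(13/40)) = -0.09251
  Q(2)·log₂(Q(2)/P(2)) = (3/20)·log₂((3/20)/(1/8)) = 0.03946
  Q(3)·log₂(Q(3)/P(3)) = (7/20)·log₂((7/20)/(1/20)) = 0.98257
  Q(4)·log₂(Q(4)/P(4)) = (1/20)·log₂((1/20)/(9/40)) = -0.10850
  Q(5)·log₂(Q(5)/P(5)) = (17/40)·log₂((17/40)/(11/40)) = 0.26691

D_KL(Q||P) = -0.09251 + 0.03946 + 0.98257 - 0.10850 + 0.26691 = 1.08793 ≈ 1.0879 bits

These are NOT equal (difference: 0.2570 bits). KL divergence is asymmetric: D_KL(P||Q) ≠ D_KL(Q||P) in general.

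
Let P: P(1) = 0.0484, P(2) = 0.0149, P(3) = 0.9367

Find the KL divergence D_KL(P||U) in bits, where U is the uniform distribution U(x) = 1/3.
1.1947 bits

U(i) = 1/3 for all i

D_KL(P||U) = Σ P(x) log₂(P(x) / (1/3))
           = Σ P(x) log₂(P(x)) + log₂(3)
           = log₂(3) - H(P)

H(P) = -Σ P(x) log₂(P(x)):
  -P(1)·log₂(P(1)) = -(0.0484)·log₂(0.0484) = 0.21145
  -P(2)·log₂(P(2)) = -(0.0149)·log₂(0.0149) = 0.09042
  -P(3)·log₂(P(3)) = -(0.9367)·log₂(0.9367) = 0.08837
H(P) = 0.21145 + 0.09042 + 0.08837 = 0.39024 bits

log₂(3) = 1.58496 bits

D_KL(P||U) = 1.58496 - 0.39024 = 1.19472 ≈ 1.1947 bits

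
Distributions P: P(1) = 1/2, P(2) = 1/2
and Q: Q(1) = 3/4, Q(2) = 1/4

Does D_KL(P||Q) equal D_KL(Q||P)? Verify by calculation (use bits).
D_KL(P||Q) = 0.2075 bits, D_KL(Q||P) = 0.1887 bits. No — D_KL(P||Q) ≠ D_KL(Q||P) for this pair.

D_KL(P||Q) = Σ P(x) log₂(P(x)/Q(x))

Computing term by term:
  P(1)·log₂(P(1)/Q(1)) = (1/2)·log₂((1/2)/(3/4)) = -0.29248
  P(2)·log₂(P(2)/Q(2)) = (1/2)·log₂((1/2)/(1/4)) = 0.50000

D_KL(P||Q) = -0.29248 + 0.50000 = 0.20752 ≈ 0.2075 bits

D_KL(Q||P) = Σ Q(x) log₂(Q(x)/P(x))

Computing term by term:
  Q(1)·log₂(Q(1)/P(1)) = (3/4)·log₂((3/4)/(1/2)) = 0.43872
  Q(2)·log₂(Q(2)/P(2)) = (1/4)·log₂((1/4)/(1/2)) = -0.25000

D_KL(Q||P) = 0.43872 - 0.25000 = 0.18872 ≈ 0.1887 bits

These are NOT equal (difference: 0.0188 bits). KL divergence is asymmetric: D_KL(P||Q) ≠ D_KL(Q||P) in general.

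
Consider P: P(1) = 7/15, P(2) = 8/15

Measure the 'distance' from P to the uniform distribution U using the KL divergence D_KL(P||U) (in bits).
0.0032 bits

U(i) = 1/2 for all i

D_KL(P||U) = Σ P(x) log₂(P(x) / (1/2))
           = Σ P(x) log₂(P(x)) + log₂(2)
           = log₂(2) - H(P)

H(P) = -Σ P(x) log₂(P(x)):
  -P(1)·log₂(P(1)) = -(7/15)·log₂(7/15) = 0.51312
  -P(2)·log₂(P(2)) = -(8/15)·log₂(8/15) = 0.48367
H(P) = 0.51312 + 0.48367 = 0.99679 bits

log₂(2) = 1.00000 bits

D_KL(P||U) = 1.00000 - 0.99679 = 0.00321 ≈ 0.0032 bits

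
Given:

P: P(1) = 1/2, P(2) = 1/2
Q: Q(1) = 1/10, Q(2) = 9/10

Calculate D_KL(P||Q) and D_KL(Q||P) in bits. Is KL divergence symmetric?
D_KL(P||Q) = 0.7370 bits, D_KL(Q||P) = 0.5310 bits. No, KL divergence is not symmetric.

D_KL(P||Q) = Σ P(x) log₂(P(x)/Q(x))

Computing term by term:
  P(1)·log₂(P(1)/Q(1)) = (1/2)·log₂((1/2)/(1/10)) = 1.16096
  P(2)·log₂(P(2)/Q(2)) = (1/2)·log₂((1/2)/(9/10)) = -0.42400

D_KL(P||Q) = 1.16096 - 0.42400 = 0.73696 ≈ 0.7370 bits

D_KL(Q||P) = Σ Q(x) log₂(Q(x)/P(x))

Computing term by term:
  Q(1)·log₂(Q(1)/P(1)) = (1/10)·log₂((1/10)/(1/2)) = -0.23219
  Q(2)·log₂(Q(2)/P(2)) = (9/10)·log₂((9/10)/(1/2)) = 0.76320

D_KL(Q||P) = -0.23219 + 0.76320 = 0.53101 ≈ 0.5310 bits

These are NOT equal (difference: 0.2060 bits). KL divergence is asymmetric: D_KL(P||Q) ≠ D_KL(Q||P) in general.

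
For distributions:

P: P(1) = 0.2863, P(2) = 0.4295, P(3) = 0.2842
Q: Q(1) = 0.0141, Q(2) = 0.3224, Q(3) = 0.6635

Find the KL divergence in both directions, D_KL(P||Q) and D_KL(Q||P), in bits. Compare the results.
D_KL(P||Q) = 1.0737 bits, D_KL(Q||P) = 0.6169 bits. D_KL(P||Q) is larger than D_KL(Q||P) by 0.4568 bits; the two directions differ.

D_KL(P||Q) = Σ P(x) log₂(P(x)/Q(x))

Computing term by term:
  P(1)·log₂(P(1)/Q(1)) = 0.2863·log₂(0.2863/0.0141) = 1.24362
  P(2)·log₂(P(2)/Q(2)) = 0.4295·log₂(0.4295/0.3224) = 0.17773
  P(3)·log₂(P(3)/Q(3)) = 0.2842·log₂(0.2842/0.6635) = -0.34763

D_KL(P||Q) = 1.24362 + 0.17773 - 0.34763 = 1.07372 ≈ 1.0737 bits

D_KL(Q||P) = Σ Q(x) log₂(Q(x)/P(x))

Computing term by term:
  Q(1)·log₂(Q(1)/P(1)) = 0.0141·log₂(0.0141/0.2863) = -0.06125
  Q(2)·log₂(Q(2)/P(2)) = 0.3224·log₂(0.3224/0.4295) = -0.13341
  Q(3)·log₂(Q(3)/P(3)) = 0.6635·log₂(0.6635/0.2842) = 0.81159

D_KL(Q||P) = -0.06125 - 0.13341 + 0.81159 = 0.61693 ≈ 0.6169 bits

These are NOT equal (difference: 0.4568 bits). KL divergence is asymmetric: D_KL(P||Q) ≠ D_KL(Q||P) in general.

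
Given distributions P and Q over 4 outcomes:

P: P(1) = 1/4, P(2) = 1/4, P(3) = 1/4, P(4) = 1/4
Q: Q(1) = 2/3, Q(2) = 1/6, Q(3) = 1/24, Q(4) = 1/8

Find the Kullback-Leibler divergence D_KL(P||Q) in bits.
0.6887 bits

D_KL(P||Q) = Σ P(x) log₂(P(x)/Q(x))

Computing term by term:
  P(1)·log₂(P(1)/Q(1)) = (1/4)·log₂((1/4)/(2/3)) = -0.35376
  P(2)·log₂(P(2)/Q(2)) = (1/4)·log₂((1/4)/(1/6)) = 0.14624
  P(3)·log₂(P(3)/Q(3)) = (1/4)·log₂((1/4)/(1/24)) = 0.64624
  P(4)·log₂(P(4)/Q(4)) = (1/4)·log₂((1/4)/(1/8)) = 0.25000

D_KL(P||Q) = -0.35376 + 0.14624 + 0.64624 + 0.25000 = 0.68872 ≈ 0.6887 bits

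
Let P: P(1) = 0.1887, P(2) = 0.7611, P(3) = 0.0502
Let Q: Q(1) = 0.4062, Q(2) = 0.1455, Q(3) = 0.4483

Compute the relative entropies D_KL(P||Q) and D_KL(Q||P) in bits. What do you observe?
D_KL(P||Q) = 1.4495 bits, D_KL(Q||P) = 1.5180 bits. The two directions give different values (D_KL(Q||P) exceeds D_KL(P||Q) by 0.0685 bits): KL divergence is asymmetric.

D_KL(P||Q) = Σ P(x) log₂(P(x)/Q(x))

Computing term by term:
  P(1)·log₂(P(1)/Q(1)) = 0.1887·log₂(0.1887/0.4062) = -0.20872
  P(2)·log₂(P(2)/Q(2)) = 0.7611·log₂(0.7611/0.1455) = 1.81680
  P(3)·log₂(P(3)/Q(3)) = 0.0502·log₂(0.0502/0.4483) = -0.15857

D_KL(P||Q) = -0.20872 + 1.81680 - 0.15857 = 1.44951 ≈ 1.4495 bits

D_KL(Q||P) = Σ Q(x) log₂(Q(x)/P(x))

Computing term by term:
  Q(1)·log₂(Q(1)/P(1)) = 0.4062·log₂(0.4062/0.1887) = 0.44930
  Q(2)·log₂(Q(2)/P(2)) = 0.1455·log₂(0.1455/0.7611) = -0.34732
  Q(3)·log₂(Q(3)/P(3)) = 0.4483·log₂(0.4483/0.0502) = 1.41605

D_KL(Q||P) = 0.44930 - 0.34732 + 1.41605 = 1.51803 ≈ 1.5180 bits

These are NOT equal (difference: 0.0685 bits). KL divergence is asymmetric: D_KL(P||Q) ≠ D_KL(Q||P) in general.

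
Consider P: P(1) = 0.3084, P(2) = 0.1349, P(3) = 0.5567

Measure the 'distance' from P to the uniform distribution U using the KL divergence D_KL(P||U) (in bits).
0.2013 bits

U(i) = 1/3 for all i

D_KL(P||U) = Σ P(x) log₂(P(x) / (1/3))
           = Σ P(x) log₂(P(x)) + log₂(3)
           = log₂(3) - H(P)

H(P) = -Σ P(x) log₂(P(x)):
  -P(1)·log₂(P(1)) = -(0.3084)·log₂(0.3084) = 0.52339
  -P(2)·log₂(P(2)) = -(0.1349)·log₂(0.1349) = 0.38987
  -P(3)·log₂(P(3)) = -(0.5567)·log₂(0.5567) = 0.47043
H(P) = 0.52339 + 0.38987 + 0.47043 = 1.38369 bits

log₂(3) = 1.58496 bits

D_KL(P||U) = 1.58496 - 1.38369 = 0.20127 ≈ 0.2013 bits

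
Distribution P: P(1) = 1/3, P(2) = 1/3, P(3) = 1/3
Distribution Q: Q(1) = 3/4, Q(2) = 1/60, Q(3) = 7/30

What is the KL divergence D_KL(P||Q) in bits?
1.2222 bits

D_KL(P||Q) = Σ P(x) log₂(P(x)/Q(x))

Computing term by term:
  P(1)·log₂(P(1)/Q(1)) = (1/3)·log₂((1/3)/(3/4)) = -0.38998
  P(2)·log₂(P(2)/Q(2)) = (1/3)·log₂((1/3)/(1/60)) = 1.44064
  P(3)·log₂(P(3)/Q(3)) = (1/3)·log₂((1/3)/(7/30)) = 0.17152

D_KL(P||Q) = -0.38998 + 1.44064 + 0.17152 = 1.22218 ≈ 1.2222 bits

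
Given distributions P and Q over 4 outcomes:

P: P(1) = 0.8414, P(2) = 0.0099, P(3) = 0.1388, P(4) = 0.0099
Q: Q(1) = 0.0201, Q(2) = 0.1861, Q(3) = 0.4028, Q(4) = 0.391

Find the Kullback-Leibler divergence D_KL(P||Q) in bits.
4.2253 bits

D_KL(P||Q) = Σ P(x) log₂(P(x)/Q(x))

Computing term by term:
  P(1)·log₂(P(1)/Q(1)) = 0.8414·log₂(0.8414/0.0201) = 4.53306
  P(2)·log₂(P(2)/Q(2)) = 0.0099·log₂(0.0099/0.1861) = -0.04190
  P(3)·log₂(P(3)/Q(3)) = 0.1388·log₂(0.1388/0.4028) = -0.21334
  P(4)·log₂(P(4)/Q(4)) = 0.0099·log₂(0.0099/0.391) = -0.05251

D_KL(P||Q) = 4.53306 - 0.04190 - 0.21334 - 0.05251 = 4.22531 ≈ 4.2253 bits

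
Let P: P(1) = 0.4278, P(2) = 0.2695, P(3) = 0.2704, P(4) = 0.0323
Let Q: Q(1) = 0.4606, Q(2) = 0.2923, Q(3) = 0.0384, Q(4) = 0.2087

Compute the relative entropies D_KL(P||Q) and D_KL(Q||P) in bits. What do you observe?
D_KL(P||Q) = 0.5973 bits, D_KL(Q||P) = 0.5370 bits. The two directions give different values (D_KL(P||Q) exceeds D_KL(Q||P) by 0.0603 bits): KL divergence is asymmetric.

D_KL(P||Q) = Σ P(x) log₂(P(x)/Q(x))

Computing term by term:
  P(1)·log₂(P(1)/Q(1)) = 0.4278·log₂(0.4278/0.4606) = -0.04559
  P(2)·log₂(P(2)/Q(2)) = 0.2695·log₂(0.2695/0.2923) = -0.03158
  P(3)·log₂(P(3)/Q(3)) = 0.2704·log₂(0.2704/0.0384) = 0.76142
  P(4)·log₂(P(4)/Q(4)) = 0.0323·log₂(0.0323/0.2087) = -0.08695

D_KL(P||Q) = -0.04559 - 0.03158 + 0.76142 - 0.08695 = 0.59730 ≈ 0.5973 bits

D_KL(Q||P) = Σ Q(x) log₂(Q(x)/P(x))

Computing term by term:
  Q(1)·log₂(Q(1)/P(1)) = 0.4606·log₂(0.4606/0.4278) = 0.04909
  Q(2)·log₂(Q(2)/P(2)) = 0.2923·log₂(0.2923/0.2695) = 0.03425
  Q(3)·log₂(Q(3)/P(3)) = 0.0384·log₂(0.0384/0.2704) = -0.10813
  Q(4)·log₂(Q(4)/P(4)) = 0.2087·log₂(0.2087/0.0323) = 0.56178

D_KL(Q||P) = 0.04909 + 0.03425 - 0.10813 + 0.56178 = 0.53699 ≈ 0.5370 bits

These are NOT equal (difference: 0.0603 bits). KL divergence is asymmetric: D_KL(P||Q) ≠ D_KL(Q||P) in general.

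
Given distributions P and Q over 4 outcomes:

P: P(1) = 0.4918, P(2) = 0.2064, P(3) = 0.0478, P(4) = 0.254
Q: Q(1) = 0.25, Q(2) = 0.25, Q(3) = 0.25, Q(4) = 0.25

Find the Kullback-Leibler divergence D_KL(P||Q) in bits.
0.3147 bits

D_KL(P||Q) = Σ P(x) log₂(P(x)/Q(x))

Computing term by term:
  P(1)·log₂(P(1)/Q(1)) = 0.4918·log₂(0.4918/0.25) = 0.48007
  P(2)·log₂(P(2)/Q(2)) = 0.2064·log₂(0.2064/0.25) = -0.05707
  P(3)·log₂(P(3)/Q(3)) = 0.0478·log₂(0.0478/0.25) = -0.11409
  P(4)·log₂(P(4)/Q(4)) = 0.254·log₂(0.254/0.25) = 0.00582

D_KL(P||Q) = 0.48007 - 0.05707 - 0.11409 + 0.00582 = 0.31473 ≈ 0.3147 bits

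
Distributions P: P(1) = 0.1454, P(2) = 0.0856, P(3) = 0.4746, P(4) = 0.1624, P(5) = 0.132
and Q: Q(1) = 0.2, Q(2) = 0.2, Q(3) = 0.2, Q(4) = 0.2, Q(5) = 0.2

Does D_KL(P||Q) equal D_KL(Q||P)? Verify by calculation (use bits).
D_KL(P||Q) = 0.2921 bits, D_KL(Q||P) = 0.2675 bits. No — D_KL(P||Q) ≠ D_KL(Q||P) for this pair.

D_KL(P||Q) = Σ P(x) log₂(P(x)/Q(x))

Computing term by term:
  P(1)·log₂(P(1)/Q(1)) = 0.1454·log₂(0.1454/0.2) = -0.06688
  P(2)·log₂(P(2)/Q(2)) = 0.0856·log₂(0.0856/0.2) = -0.10480
  P(3)·log₂(P(3)/Q(3)) = 0.4746·log₂(0.4746/0.2) = 0.59169
  P(4)·log₂(P(4)/Q(4)) = 0.1624·log₂(0.1624/0.2) = -0.04879
  P(5)·log₂(P(5)/Q(5)) = 0.132·log₂(0.132/0.2) = -0.07913

D_KL(P||Q) = -0.06688 - 0.10480 + 0.59169 - 0.04879 - 0.07913 = 0.29209 ≈ 0.2921 bits

D_KL(Q||P) = Σ Q(x) log₂(Q(x)/P(x))

Computing term by term:
  Q(1)·log₂(Q(1)/P(1)) = 0.2·log₂(0.2/0.1454) = 0.09199
  Q(2)·log₂(Q(2)/P(2)) = 0.2·log₂(0.2/0.0856) = 0.24486
  Q(3)·log₂(Q(3)/P(3)) = 0.2·log₂(0.2/0.4746) = -0.24934
  Q(4)·log₂(Q(4)/P(4)) = 0.2·log₂(0.2/0.1624) = 0.06009
  Q(5)·log₂(Q(5)/P(5)) = 0.2·log₂(0.2/0.132) = 0.11989

D_KL(Q||P) = 0.09199 + 0.24486 - 0.24934 + 0.06009 + 0.11989 = 0.26749 ≈ 0.2675 bits

These are NOT equal (difference: 0.0246 bits). KL divergence is asymmetric: D_KL(P||Q) ≠ D_KL(Q||P) in general.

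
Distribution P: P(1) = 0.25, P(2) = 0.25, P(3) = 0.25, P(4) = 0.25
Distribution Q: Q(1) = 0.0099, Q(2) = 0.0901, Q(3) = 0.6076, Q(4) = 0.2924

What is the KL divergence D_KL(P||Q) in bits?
1.1559 bits

D_KL(P||Q) = Σ P(x) log₂(P(x)/Q(x))

Computing term by term:
  P(1)·log₂(P(1)/Q(1)) = 0.25·log₂(0.25/0.0099) = 1.16459
  P(2)·log₂(P(2)/Q(2)) = 0.25·log₂(0.25/0.0901) = 0.36808
  P(3)·log₂(P(3)/Q(3)) = 0.25·log₂(0.25/0.6076) = -0.32030
  P(4)·log₂(P(4)/Q(4)) = 0.25·log₂(0.25/0.2924) = -0.05650

D_KL(P||Q) = 1.16459 + 0.36808 - 0.32030 - 0.05650 = 1.15587 ≈ 1.1559 bits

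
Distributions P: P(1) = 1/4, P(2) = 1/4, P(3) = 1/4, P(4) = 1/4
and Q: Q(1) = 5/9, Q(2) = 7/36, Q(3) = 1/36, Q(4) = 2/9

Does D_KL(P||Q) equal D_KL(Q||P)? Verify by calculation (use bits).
D_KL(P||Q) = 0.6376 bits, D_KL(Q||P) = 0.4437 bits. No — D_KL(P||Q) ≠ D_KL(Q||P) for this pair.

D_KL(P||Q) = Σ P(x) log₂(P(x)/Q(x))

Computing term by term:
  P(1)·log₂(P(1)/Q(1)) = (1/4)·log₂((1/4)/(5/9)) = -0.28800
  P(2)·log₂(P(2)/Q(2)) = (1/4)·log₂((1/4)/(7/36)) = 0.09064
  P(3)·log₂(P(3)/Q(3)) = (1/4)·log₂((1/4)/(1/36)) = 0.79248
  P(4)·log₂(P(4)/Q(4)) = (1/4)·log₂((1/4)/(2/9)) = 0.04248

D_KL(P||Q) = -0.28800 + 0.09064 + 0.79248 + 0.04248 = 0.63760 ≈ 0.6376 bits

D_KL(Q||P) = Σ Q(x) log₂(Q(x)/P(x))

Computing term by term:
  Q(1)·log₂(Q(1)/P(1)) = (5/9)·log₂((5/9)/(1/4)) = 0.64000
  Q(2)·log₂(Q(2)/P(2)) = (7/36)·log₂((7/36)/(1/4)) = -0.07050
  Q(3)·log₂(Q(3)/P(3)) = (1/36)·log₂((1/36)/(1/4)) = -0.08805
  Q(4)·log₂(Q(4)/P(4)) = (2/9)·log₂((2/9)/(1/4)) = -0.03776

D_KL(Q||P) = 0.64000 - 0.07050 - 0.08805 - 0.03776 = 0.44369 ≈ 0.4437 bits

These are NOT equal (difference: 0.1939 bits). KL divergence is asymmetric: D_KL(P||Q) ≠ D_KL(Q||P) in general.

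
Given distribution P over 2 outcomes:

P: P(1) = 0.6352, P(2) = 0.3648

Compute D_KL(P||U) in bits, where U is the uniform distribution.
0.0534 bits

U(i) = 1/2 for all i

D_KL(P||U) = Σ P(x) log₂(P(x) / (1/2))
           = Σ P(x) log₂(P(x)) + log₂(2)
           = log₂(2) - H(P)

H(P) = -Σ P(x) log₂(P(x)):
  -P(1)·log₂(P(1)) = -(0.6352)·log₂(0.6352) = 0.41588
  -P(2)·log₂(P(2)) = -(0.3648)·log₂(0.3648) = 0.53072
H(P) = 0.41588 + 0.53072 = 0.94660 bits

log₂(2) = 1.00000 bits

D_KL(P||U) = 1.00000 - 0.94660 = 0.05340 ≈ 0.0534 bits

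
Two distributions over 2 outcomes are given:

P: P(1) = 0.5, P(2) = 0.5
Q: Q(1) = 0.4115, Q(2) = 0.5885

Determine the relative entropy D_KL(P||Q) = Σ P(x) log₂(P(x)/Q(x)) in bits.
0.0230 bits

D_KL(P||Q) = Σ P(x) log₂(P(x)/Q(x))

Computing term by term:
  P(1)·log₂(P(1)/Q(1)) = 0.5·log₂(0.5/0.4115) = 0.14052
  P(2)·log₂(P(2)/Q(2)) = 0.5·log₂(0.5/0.5885) = -0.11756

D_KL(P||Q) = 0.14052 - 0.11756 = 0.02296 ≈ 0.0230 bits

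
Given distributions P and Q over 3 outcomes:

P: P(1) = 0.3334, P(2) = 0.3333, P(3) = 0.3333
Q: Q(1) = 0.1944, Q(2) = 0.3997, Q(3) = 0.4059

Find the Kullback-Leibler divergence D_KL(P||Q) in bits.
0.0773 bits

D_KL(P||Q) = Σ P(x) log₂(P(x)/Q(x))

Computing term by term:
  P(1)·log₂(P(1)/Q(1)) = 0.3334·log₂(0.3334/0.1944) = 0.25946
  P(2)·log₂(P(2)/Q(2)) = 0.3333·log₂(0.3333/0.3997) = -0.08736
  P(3)·log₂(P(3)/Q(3)) = 0.3333·log₂(0.3333/0.4059) = -0.09476

D_KL(P||Q) = 0.25946 - 0.08736 - 0.09476 = 0.07734 ≈ 0.0773 bits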